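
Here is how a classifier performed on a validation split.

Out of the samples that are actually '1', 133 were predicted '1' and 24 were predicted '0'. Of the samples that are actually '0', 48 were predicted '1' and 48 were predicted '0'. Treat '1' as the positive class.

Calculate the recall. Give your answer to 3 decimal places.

Recall = TP/(TP+FN) = 133/(133+24) = 133/157 = 0.847

0.847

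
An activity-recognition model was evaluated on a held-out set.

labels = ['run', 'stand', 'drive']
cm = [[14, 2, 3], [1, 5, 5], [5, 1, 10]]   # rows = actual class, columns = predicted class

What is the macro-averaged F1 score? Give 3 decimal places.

Per-class F1 score (2·TP/(2·TP+FP+FN)):
  run: TP=14, FP=1+5=6, FN=2+3=5 → 28/39 = 0.7179
  stand: TP=5, FP=2+1=3, FN=1+5=6 → 10/19 = 0.5263
  drive: TP=10, FP=3+5=8, FN=5+1=6 → 20/34 = 0.5882
Macro-F1 score = mean = (0.7179 + 0.5263 + 0.5882) / 3 = 0.611

0.611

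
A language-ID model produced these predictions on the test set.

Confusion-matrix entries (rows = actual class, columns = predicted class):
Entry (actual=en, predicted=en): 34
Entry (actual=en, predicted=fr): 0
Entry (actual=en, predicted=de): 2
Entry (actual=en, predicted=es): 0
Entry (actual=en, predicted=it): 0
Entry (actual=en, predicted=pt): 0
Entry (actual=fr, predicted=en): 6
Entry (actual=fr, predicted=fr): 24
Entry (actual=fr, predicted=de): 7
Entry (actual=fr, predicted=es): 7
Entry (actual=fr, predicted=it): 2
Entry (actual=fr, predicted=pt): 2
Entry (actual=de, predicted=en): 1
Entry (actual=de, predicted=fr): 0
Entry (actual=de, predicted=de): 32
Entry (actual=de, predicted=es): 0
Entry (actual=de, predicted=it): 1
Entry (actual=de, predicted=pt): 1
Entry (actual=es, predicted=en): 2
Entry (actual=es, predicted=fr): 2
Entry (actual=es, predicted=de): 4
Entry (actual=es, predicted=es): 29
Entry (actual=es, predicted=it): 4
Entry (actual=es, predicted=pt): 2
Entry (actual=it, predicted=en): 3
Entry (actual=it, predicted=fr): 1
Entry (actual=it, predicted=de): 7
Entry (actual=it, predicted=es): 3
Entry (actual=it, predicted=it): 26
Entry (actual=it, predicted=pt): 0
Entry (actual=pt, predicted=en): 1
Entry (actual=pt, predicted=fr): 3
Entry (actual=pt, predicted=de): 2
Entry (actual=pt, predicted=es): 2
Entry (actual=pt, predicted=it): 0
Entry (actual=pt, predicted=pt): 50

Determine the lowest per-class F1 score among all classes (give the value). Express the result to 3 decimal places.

Per-class F1 score (2·TP/(2·TP+FP+FN)):
  en: TP=34, FP=6+1+2+3+1=13, FN=0+2+0+0+0=2 → 68/83 = 0.8193
  fr: TP=24, FP=0+0+2+1+3=6, FN=6+7+7+2+2=24 → 48/78 = 0.6154
  de: TP=32, FP=2+7+4+7+2=22, FN=1+0+0+1+1=3 → 64/89 = 0.7191
  es: TP=29, FP=0+7+0+3+2=12, FN=2+2+4+4+2=14 → 58/84 = 0.6905
  it: TP=26, FP=0+2+1+4+0=7, FN=3+1+7+3+0=14 → 52/73 = 0.7123
  pt: TP=50, FP=0+2+1+2+0=5, FN=1+3+2+2+0=8 → 100/113 = 0.8850
Lowest is class 'fr' with F1 score = 0.615.

0.615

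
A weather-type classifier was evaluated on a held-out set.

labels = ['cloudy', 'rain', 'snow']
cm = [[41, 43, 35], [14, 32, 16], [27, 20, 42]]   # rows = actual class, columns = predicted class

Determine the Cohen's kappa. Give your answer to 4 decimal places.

0.1455

Observed agreement pₒ = trace/N = 115/270 = 0.42593
Expected agreement pₑ = Σ (rowᵢ·colᵢ)/N² = (119·82 + 62·95 + 89·93)/270² = 0.32819
κ = (pₒ − pₑ)/(1 − pₑ) = (0.42593 − 0.32819)/(1 − 0.32819) = 0.1455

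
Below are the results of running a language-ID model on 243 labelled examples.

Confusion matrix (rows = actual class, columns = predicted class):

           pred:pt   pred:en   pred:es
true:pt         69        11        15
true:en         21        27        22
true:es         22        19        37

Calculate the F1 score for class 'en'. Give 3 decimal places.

0.425

One-vs-rest for 'en': TP = diagonal; FP = other classes predicted 'en'; FN = 'en' predicted as other.
F1 score = 2·TP/(2·TP+FP+FN).
en: TP=27, FP=11+19=30, FN=21+22=43 → 54/127 = 0.4252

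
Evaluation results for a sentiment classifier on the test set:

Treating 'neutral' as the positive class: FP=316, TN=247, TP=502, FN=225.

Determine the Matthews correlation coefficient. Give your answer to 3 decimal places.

MCC = (TP·TN − FP·FN) / √((TP+FP)(TP+FN)(TN+FP)(TN+FN))
Numerator = 502·247 − 316·225 = 52894
Denominator = √(818·727·563·472) = √158029478896 = 397529.2177
MCC = 52894 / 397529.2177 = 0.133

0.133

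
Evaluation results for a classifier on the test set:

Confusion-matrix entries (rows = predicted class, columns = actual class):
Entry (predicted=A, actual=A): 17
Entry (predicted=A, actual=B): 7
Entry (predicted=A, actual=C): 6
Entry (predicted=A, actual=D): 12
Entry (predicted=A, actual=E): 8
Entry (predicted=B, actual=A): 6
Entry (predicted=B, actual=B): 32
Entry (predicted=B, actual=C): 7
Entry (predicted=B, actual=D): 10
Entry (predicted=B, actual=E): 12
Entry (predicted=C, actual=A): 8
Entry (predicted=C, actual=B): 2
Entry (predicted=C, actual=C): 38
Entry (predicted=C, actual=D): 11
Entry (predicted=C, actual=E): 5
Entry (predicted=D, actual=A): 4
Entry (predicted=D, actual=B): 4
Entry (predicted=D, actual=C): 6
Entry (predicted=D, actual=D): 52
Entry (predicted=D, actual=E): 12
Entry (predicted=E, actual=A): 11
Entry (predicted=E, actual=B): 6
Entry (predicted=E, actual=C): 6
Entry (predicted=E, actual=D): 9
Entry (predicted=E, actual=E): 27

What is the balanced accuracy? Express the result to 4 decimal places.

0.5151

Balanced accuracy = mean of per-class recall.
  A: recall = 17/46 = 0.36957
  B: recall = 32/51 = 0.62745
  C: recall = 38/63 = 0.60317
  D: recall = 52/94 = 0.55319
  E: recall = 27/64 = 0.42188
Mean = (0.36957 + 0.62745 + 0.60317 + 0.55319 + 0.42188) / 5 = 0.5151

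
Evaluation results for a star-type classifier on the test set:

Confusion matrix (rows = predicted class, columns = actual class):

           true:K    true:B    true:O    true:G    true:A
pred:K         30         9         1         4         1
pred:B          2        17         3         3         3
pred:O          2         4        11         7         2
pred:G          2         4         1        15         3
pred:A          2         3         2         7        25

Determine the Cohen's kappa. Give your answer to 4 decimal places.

Observed agreement pₒ = trace/N = 98/163 = 0.60123
Expected agreement pₑ = Σ (rowᵢ·colᵢ)/N² = (38·45 + 37·28 + 18·26 + 36·25 + 34·39)/163² = 0.20475
κ = (pₒ − pₑ)/(1 − pₑ) = (0.60123 − 0.20475)/(1 − 0.20475) = 0.4986

0.4986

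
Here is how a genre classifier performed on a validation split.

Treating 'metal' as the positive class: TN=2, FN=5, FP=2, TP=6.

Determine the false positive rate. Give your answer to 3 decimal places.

0.500

FPR = FP/(FP+TN) = 2/(2+2) = 0.500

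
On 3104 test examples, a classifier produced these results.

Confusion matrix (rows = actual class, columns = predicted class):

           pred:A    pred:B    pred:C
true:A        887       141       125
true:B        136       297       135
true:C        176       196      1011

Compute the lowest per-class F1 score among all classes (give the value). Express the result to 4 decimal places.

0.4942

Per-class F1 score (2·TP/(2·TP+FP+FN)):
  A: TP=887, FP=136+176=312, FN=141+125=266 → 1774/2352 = 0.75425
  B: TP=297, FP=141+196=337, FN=136+135=271 → 594/1202 = 0.49418
  C: TP=1011, FP=125+135=260, FN=176+196=372 → 2022/2654 = 0.76187
Lowest is class 'B' with F1 score = 0.4942.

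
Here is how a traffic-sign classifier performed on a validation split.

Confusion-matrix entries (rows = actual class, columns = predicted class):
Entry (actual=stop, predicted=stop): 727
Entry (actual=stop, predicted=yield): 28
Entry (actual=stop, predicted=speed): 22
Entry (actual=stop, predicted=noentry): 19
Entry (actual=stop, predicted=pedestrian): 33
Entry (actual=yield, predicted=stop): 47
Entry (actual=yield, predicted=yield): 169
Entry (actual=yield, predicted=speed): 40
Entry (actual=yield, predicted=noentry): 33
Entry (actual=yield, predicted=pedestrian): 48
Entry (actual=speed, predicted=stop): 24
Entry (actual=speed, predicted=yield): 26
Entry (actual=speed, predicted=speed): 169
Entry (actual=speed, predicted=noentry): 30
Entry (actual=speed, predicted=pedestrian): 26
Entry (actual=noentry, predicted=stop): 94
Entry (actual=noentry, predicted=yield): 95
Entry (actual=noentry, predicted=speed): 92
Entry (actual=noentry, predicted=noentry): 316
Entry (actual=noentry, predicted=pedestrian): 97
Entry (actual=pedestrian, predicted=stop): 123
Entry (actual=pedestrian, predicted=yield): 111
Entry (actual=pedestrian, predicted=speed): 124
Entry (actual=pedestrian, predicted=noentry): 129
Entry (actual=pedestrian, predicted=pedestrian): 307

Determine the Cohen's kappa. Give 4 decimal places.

0.4574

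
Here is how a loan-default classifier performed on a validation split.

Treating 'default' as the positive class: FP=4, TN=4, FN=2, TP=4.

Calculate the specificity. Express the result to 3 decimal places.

Specificity = TN/(TN+FP) = 4/(4+4) = 0.500

0.500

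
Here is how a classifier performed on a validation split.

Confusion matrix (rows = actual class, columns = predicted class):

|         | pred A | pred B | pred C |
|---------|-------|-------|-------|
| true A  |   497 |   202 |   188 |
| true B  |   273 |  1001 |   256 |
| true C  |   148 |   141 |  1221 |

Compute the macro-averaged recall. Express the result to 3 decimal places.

0.674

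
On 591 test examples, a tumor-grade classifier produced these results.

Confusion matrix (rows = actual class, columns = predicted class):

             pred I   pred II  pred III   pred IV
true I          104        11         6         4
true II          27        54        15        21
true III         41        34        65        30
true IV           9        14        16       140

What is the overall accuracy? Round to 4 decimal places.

Accuracy = trace / total = (104+54+65+140=363) / 591 = 363/591 = 0.6142

0.6142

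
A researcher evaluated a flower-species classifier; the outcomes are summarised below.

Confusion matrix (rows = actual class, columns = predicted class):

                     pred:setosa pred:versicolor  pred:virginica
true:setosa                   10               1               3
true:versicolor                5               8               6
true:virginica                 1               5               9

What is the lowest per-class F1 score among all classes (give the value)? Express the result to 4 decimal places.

Per-class F1 score (2·TP/(2·TP+FP+FN)):
  setosa: TP=10, FP=5+1=6, FN=1+3=4 → 20/30 = 0.66667
  versicolor: TP=8, FP=1+5=6, FN=5+6=11 → 16/33 = 0.48485
  virginica: TP=9, FP=3+6=9, FN=1+5=6 → 18/33 = 0.54545
Lowest is class 'versicolor' with F1 score = 0.4848.

0.4848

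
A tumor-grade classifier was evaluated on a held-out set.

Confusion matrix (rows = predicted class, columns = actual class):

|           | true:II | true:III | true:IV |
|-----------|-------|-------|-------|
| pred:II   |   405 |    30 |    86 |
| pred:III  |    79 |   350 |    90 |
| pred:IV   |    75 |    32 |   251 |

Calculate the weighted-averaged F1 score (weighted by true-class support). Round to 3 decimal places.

0.717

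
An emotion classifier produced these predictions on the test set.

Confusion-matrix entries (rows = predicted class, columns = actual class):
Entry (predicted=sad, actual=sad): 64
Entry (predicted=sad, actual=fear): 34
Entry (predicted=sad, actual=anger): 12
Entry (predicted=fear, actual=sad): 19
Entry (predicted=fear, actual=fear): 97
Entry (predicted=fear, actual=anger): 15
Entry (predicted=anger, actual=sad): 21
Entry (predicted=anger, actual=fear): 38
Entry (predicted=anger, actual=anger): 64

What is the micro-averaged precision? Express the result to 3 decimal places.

0.618

Micro-averaging pools counts across classes: ΣTP=225, ΣFP=139, ΣFN=139.
Micro-precision = TP/(TP+FP) on pooled counts = 0.618 (equals overall accuracy in single-label multiclass).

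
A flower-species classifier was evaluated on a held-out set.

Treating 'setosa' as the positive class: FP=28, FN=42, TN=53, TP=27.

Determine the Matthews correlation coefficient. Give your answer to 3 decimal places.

MCC = (TP·TN − FP·FN) / √((TP+FP)(TP+FN)(TN+FP)(TN+FN))
Numerator = 27·53 − 28·42 = 255
Denominator = √(55·69·81·95) = √29202525 = 5403.9361
MCC = 255 / 5403.9361 = 0.047

0.047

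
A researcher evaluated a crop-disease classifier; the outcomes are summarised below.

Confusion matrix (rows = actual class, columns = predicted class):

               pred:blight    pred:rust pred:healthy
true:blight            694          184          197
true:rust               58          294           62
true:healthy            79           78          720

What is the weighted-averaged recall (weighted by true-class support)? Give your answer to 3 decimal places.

Per-class recall (TP/(TP+FN)):
  blight: TP=694, FN=184+197=381 → 694/1075 = 0.6456
  rust: TP=294, FN=58+62=120 → 294/414 = 0.7101
  healthy: TP=720, FN=79+78=157 → 720/877 = 0.8210
Weighted-recall = Σ (supportᵢ/N)·recallᵢ with N=2366: (1075/2366)·0.6456 + (414/2366)·0.7101 + (877/2366)·0.8210 = 0.722

0.722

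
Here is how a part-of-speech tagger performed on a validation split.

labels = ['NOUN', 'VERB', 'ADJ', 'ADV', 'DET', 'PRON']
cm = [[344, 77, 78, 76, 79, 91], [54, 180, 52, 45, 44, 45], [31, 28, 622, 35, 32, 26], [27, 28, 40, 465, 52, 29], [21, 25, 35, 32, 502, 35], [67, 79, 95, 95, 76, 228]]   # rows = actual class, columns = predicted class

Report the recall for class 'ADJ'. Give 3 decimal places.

0.804

Take TP from the diagonal, FP from the rest of the 'ADJ' prediction marginal, FN from the rest of the 'ADJ' actual marginal.
recall = TP/(TP+FN).
ADJ: TP=622, FN=31+28+35+32+26=152 → 622/774 = 0.8036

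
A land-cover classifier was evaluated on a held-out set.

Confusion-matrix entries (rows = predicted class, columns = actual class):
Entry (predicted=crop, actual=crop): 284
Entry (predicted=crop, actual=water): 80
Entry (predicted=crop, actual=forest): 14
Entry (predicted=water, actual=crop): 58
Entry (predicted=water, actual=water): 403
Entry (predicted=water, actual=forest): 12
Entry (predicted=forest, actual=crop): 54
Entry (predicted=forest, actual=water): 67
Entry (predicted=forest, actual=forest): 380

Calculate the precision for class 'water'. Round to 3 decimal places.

0.852

Treat 'water' as positive and all other classes as negative.
precision = TP/(TP+FP).
water: TP=403, FP=58+12=70 → 403/473 = 0.8520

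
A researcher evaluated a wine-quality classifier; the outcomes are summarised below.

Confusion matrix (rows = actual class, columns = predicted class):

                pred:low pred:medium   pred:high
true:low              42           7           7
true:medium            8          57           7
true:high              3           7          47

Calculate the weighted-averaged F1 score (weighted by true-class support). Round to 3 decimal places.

Per-class F1 score (2·TP/(2·TP+FP+FN)):
  low: TP=42, FP=8+3=11, FN=7+7=14 → 84/109 = 0.7706
  medium: TP=57, FP=7+7=14, FN=8+7=15 → 114/143 = 0.7972
  high: TP=47, FP=7+7=14, FN=3+7=10 → 94/118 = 0.7966
Weighted-F1 score = Σ (supportᵢ/N)·F1 scoreᵢ with N=185: (56/185)·0.7706 + (72/185)·0.7972 + (57/185)·0.7966 = 0.789

0.789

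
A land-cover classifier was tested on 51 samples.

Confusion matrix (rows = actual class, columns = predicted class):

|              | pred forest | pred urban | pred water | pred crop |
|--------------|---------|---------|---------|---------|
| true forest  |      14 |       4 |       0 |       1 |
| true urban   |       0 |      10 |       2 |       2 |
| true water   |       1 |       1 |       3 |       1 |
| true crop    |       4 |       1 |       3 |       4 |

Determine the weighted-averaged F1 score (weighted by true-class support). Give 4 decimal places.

Per-class F1 score (2·TP/(2·TP+FP+FN)):
  forest: TP=14, FP=0+1+4=5, FN=4+0+1=5 → 28/38 = 0.73684
  urban: TP=10, FP=4+1+1=6, FN=0+2+2=4 → 20/30 = 0.66667
  water: TP=3, FP=0+2+3=5, FN=1+1+1=3 → 6/14 = 0.42857
  crop: TP=4, FP=1+2+1=4, FN=4+1+3=8 → 8/20 = 0.40000
Weighted-F1 score = Σ (supportᵢ/N)·F1 scoreᵢ with N=51: (19/51)·0.73684 + (14/51)·0.66667 + (6/51)·0.42857 + (12/51)·0.40000 = 0.6021

0.6021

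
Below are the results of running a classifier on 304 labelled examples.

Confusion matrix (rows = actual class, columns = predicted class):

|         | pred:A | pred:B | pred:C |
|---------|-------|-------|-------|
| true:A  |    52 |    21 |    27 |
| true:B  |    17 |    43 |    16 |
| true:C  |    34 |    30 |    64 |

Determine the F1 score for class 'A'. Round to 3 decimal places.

Treat 'A' as positive and all other classes as negative.
F1 score = 2·TP/(2·TP+FP+FN).
A: TP=52, FP=17+34=51, FN=21+27=48 → 104/203 = 0.5123

0.512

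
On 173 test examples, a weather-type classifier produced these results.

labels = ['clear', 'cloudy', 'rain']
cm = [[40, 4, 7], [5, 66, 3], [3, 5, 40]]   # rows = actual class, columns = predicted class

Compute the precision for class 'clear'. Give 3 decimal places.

Take TP from the diagonal, FP from the rest of the 'clear' prediction marginal, FN from the rest of the 'clear' actual marginal.
precision = TP/(TP+FP).
clear: TP=40, FP=5+3=8 → 40/48 = 0.8333

0.833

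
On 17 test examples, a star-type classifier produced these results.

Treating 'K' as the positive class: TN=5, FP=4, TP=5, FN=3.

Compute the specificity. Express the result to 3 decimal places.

0.556

Specificity = TN/(TN+FP) = 5/(5+4) = 0.556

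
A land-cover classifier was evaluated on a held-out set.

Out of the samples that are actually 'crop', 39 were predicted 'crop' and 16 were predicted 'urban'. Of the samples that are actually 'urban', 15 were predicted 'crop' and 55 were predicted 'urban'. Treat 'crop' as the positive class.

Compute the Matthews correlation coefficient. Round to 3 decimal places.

MCC = (TP·TN − FP·FN) / √((TP+FP)(TP+FN)(TN+FP)(TN+FN))
Numerator = 39·55 − 15·16 = 1905
Denominator = √(54·55·70·71) = √14760900 = 3841.9917
MCC = 1905 / 3841.9917 = 0.496

0.496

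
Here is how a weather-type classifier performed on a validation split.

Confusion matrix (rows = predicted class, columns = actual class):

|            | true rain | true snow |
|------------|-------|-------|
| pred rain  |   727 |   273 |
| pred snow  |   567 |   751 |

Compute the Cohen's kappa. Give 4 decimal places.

Observed agreement pₒ = trace/N = 1478/2318 = 0.63762
Expected agreement pₑ = Σ (rowᵢ·colᵢ)/N² = (1294·1000 + 1024·1318)/2318² = 0.49201
κ = (pₒ − pₑ)/(1 − pₑ) = (0.63762 − 0.49201)/(1 − 0.49201) = 0.2866

0.2866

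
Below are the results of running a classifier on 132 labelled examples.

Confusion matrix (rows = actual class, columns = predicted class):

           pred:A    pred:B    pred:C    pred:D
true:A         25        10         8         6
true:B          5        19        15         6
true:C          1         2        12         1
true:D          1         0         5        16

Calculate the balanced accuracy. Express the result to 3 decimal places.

Balanced accuracy = mean of per-class recall.
  A: recall = 25/49 = 0.5102
  B: recall = 19/45 = 0.4222
  C: recall = 12/16 = 0.7500
  D: recall = 16/22 = 0.7273
Mean = (0.5102 + 0.4222 + 0.7500 + 0.7273) / 4 = 0.602

0.602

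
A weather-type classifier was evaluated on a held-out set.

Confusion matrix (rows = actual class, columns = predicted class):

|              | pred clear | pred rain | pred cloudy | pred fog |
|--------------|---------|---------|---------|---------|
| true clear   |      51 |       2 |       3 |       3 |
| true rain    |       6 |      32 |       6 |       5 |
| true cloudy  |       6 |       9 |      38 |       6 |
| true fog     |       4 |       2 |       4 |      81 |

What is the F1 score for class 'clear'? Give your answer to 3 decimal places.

One-vs-rest for 'clear': TP = diagonal; FP = other classes predicted 'clear'; FN = 'clear' predicted as other.
F1 score = 2·TP/(2·TP+FP+FN).
clear: TP=51, FP=6+6+4=16, FN=2+3+3=8 → 102/126 = 0.8095

0.810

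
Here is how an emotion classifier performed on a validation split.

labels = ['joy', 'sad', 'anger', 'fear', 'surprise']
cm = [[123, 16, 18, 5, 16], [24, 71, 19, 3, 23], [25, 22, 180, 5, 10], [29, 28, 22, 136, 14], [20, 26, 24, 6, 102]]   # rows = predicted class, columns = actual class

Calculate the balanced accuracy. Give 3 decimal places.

0.634

Balanced accuracy = mean of per-class recall.
  joy: recall = 123/221 = 0.5566
  sad: recall = 71/163 = 0.4356
  anger: recall = 180/263 = 0.6844
  fear: recall = 136/155 = 0.8774
  surprise: recall = 102/165 = 0.6182
Mean = (0.5566 + 0.4356 + 0.6844 + 0.8774 + 0.6182) / 5 = 0.634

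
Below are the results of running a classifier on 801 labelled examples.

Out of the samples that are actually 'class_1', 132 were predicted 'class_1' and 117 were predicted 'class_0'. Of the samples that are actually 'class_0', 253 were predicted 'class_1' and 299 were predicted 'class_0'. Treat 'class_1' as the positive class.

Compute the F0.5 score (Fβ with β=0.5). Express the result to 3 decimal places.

Fβ = (1+β²)·TP / ((1+β²)·TP + β²·FN + FP), with β²=1/4
= 1.25·132 / (1.25·132 + 0.25·117 + 253) = 0.369

0.369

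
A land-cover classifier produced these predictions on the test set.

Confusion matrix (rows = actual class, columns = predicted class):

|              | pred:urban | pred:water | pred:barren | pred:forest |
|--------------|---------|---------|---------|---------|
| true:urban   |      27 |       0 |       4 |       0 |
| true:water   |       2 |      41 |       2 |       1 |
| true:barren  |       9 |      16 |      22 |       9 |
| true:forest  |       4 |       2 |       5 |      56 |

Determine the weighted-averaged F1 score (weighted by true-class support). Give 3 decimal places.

0.715

Per-class F1 score (2·TP/(2·TP+FP+FN)):
  urban: TP=27, FP=2+9+4=15, FN=0+4+0=4 → 54/73 = 0.7397
  water: TP=41, FP=0+16+2=18, FN=2+2+1=5 → 82/105 = 0.7810
  barren: TP=22, FP=4+2+5=11, FN=9+16+9=34 → 44/89 = 0.4944
  forest: TP=56, FP=0+1+9=10, FN=4+2+5=11 → 112/133 = 0.8421
Weighted-F1 score = Σ (supportᵢ/N)·F1 scoreᵢ with N=200: (31/200)·0.7397 + (46/200)·0.7810 + (56/200)·0.4944 + (67/200)·0.8421 = 0.715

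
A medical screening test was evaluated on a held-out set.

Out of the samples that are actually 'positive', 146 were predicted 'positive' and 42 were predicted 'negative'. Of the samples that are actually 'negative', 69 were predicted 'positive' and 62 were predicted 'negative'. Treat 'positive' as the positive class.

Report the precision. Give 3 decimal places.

0.679

Precision = TP/(TP+FP) = 146/(146+69) = 146/215 = 0.679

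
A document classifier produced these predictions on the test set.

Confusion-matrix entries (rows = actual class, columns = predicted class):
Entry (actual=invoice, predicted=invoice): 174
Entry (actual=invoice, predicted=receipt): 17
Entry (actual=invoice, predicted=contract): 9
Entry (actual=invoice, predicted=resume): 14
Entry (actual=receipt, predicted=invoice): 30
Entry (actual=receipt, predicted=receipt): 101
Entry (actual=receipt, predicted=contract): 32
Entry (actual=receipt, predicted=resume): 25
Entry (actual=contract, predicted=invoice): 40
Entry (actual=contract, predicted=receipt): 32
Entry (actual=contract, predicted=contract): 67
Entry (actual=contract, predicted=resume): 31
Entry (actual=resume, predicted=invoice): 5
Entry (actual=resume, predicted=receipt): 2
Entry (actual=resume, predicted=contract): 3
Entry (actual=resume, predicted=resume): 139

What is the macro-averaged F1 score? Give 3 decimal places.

0.650

Per-class F1 score (2·TP/(2·TP+FP+FN)):
  invoice: TP=174, FP=30+40+5=75, FN=17+9+14=40 → 348/463 = 0.7516
  receipt: TP=101, FP=17+32+2=51, FN=30+32+25=87 → 202/340 = 0.5941
  contract: TP=67, FP=9+32+3=44, FN=40+32+31=103 → 134/281 = 0.4769
  resume: TP=139, FP=14+25+31=70, FN=5+2+3=10 → 278/358 = 0.7765
Macro-F1 score = mean = (0.7516 + 0.5941 + 0.4769 + 0.7765) / 4 = 0.650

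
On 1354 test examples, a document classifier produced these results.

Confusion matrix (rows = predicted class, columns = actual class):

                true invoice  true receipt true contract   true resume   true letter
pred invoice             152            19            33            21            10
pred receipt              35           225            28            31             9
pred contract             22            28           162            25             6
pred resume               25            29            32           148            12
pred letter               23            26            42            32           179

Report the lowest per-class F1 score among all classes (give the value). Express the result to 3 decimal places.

Per-class F1 score (2·TP/(2·TP+FP+FN)):
  invoice: TP=152, FP=19+33+21+10=83, FN=35+22+25+23=105 → 304/492 = 0.6179
  receipt: TP=225, FP=35+28+31+9=103, FN=19+28+29+26=102 → 450/655 = 0.6870
  contract: TP=162, FP=22+28+25+6=81, FN=33+28+32+42=135 → 324/540 = 0.6000
  resume: TP=148, FP=25+29+32+12=98, FN=21+31+25+32=109 → 296/503 = 0.5885
  letter: TP=179, FP=23+26+42+32=123, FN=10+9+6+12=37 → 358/518 = 0.6911
Lowest is class 'resume' with F1 score = 0.588.

0.588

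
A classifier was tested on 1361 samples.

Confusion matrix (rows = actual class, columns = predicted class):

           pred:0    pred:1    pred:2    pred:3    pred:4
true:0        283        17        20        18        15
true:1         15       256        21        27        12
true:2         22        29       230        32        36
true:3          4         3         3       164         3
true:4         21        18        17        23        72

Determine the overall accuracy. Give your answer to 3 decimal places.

0.738

Accuracy = trace / total = (283+256+230+164+72=1005) / 1361 = 1005/1361 = 0.738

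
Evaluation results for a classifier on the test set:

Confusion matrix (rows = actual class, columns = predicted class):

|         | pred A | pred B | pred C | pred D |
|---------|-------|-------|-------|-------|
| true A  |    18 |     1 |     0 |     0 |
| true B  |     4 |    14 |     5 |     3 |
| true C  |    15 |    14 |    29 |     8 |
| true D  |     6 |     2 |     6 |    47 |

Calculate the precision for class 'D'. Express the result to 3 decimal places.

0.810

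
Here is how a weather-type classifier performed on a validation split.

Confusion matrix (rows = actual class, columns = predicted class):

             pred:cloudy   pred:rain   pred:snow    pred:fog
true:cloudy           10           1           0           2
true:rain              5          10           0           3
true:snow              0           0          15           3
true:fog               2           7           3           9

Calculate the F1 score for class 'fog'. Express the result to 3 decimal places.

Treat 'fog' as positive and all other classes as negative.
F1 score = 2·TP/(2·TP+FP+FN).
fog: TP=9, FP=2+3+3=8, FN=2+7+3=12 → 18/38 = 0.4737

0.474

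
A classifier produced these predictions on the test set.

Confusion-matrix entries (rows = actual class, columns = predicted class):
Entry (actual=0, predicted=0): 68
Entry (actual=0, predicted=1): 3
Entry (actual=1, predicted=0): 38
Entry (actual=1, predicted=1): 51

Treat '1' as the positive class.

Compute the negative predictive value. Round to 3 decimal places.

0.642

NPV = TN/(TN+FN) = 68/(68+38) = 0.642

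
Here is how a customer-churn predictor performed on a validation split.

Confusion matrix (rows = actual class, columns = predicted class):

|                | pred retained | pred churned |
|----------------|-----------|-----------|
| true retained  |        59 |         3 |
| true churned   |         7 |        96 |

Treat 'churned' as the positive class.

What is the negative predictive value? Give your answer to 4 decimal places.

NPV = TN/(TN+FN) = 59/(59+7) = 0.8939

0.8939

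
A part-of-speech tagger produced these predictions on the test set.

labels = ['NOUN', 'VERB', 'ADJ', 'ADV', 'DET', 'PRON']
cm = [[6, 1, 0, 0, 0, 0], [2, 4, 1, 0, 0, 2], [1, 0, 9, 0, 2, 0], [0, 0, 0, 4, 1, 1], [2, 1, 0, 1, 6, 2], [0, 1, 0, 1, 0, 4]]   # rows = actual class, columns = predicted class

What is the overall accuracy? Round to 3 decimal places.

0.635

Accuracy = trace / total = (6+4+9+4+6+4=33) / 52 = 33/52 = 0.635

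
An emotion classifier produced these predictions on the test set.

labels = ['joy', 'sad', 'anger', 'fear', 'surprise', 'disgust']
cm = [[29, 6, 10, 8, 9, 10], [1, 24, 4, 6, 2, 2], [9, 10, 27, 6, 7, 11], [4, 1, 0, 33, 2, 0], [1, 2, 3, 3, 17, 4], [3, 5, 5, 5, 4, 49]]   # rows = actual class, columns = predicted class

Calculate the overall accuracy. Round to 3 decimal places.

Accuracy = trace / total = (29+24+27+33+17+49=179) / 322 = 179/322 = 0.556

0.556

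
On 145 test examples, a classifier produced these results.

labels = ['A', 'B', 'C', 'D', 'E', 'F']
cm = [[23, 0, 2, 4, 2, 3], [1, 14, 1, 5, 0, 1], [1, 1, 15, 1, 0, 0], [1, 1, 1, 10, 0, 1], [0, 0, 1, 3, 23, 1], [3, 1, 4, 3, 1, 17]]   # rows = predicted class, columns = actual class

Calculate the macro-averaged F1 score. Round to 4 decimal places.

0.6947

Per-class F1 score (2·TP/(2·TP+FP+FN)):
  A: TP=23, FP=0+2+4+2+3=11, FN=1+1+1+0+3=6 → 46/63 = 0.73016
  B: TP=14, FP=1+1+5+0+1=8, FN=0+1+1+0+1=3 → 28/39 = 0.71795
  C: TP=15, FP=1+1+1+0+0=3, FN=2+1+1+1+4=9 → 30/42 = 0.71429
  D: TP=10, FP=1+1+1+0+1=4, FN=4+5+1+3+3=16 → 20/40 = 0.50000
  E: TP=23, FP=0+0+1+3+1=5, FN=2+0+0+0+1=3 → 46/54 = 0.85185
  F: TP=17, FP=3+1+4+3+1=12, FN=3+1+0+1+1=6 → 34/52 = 0.65385
Macro-F1 score = mean = (0.73016 + 0.71795 + 0.71429 + 0.50000 + 0.85185 + 0.65385) / 6 = 0.6947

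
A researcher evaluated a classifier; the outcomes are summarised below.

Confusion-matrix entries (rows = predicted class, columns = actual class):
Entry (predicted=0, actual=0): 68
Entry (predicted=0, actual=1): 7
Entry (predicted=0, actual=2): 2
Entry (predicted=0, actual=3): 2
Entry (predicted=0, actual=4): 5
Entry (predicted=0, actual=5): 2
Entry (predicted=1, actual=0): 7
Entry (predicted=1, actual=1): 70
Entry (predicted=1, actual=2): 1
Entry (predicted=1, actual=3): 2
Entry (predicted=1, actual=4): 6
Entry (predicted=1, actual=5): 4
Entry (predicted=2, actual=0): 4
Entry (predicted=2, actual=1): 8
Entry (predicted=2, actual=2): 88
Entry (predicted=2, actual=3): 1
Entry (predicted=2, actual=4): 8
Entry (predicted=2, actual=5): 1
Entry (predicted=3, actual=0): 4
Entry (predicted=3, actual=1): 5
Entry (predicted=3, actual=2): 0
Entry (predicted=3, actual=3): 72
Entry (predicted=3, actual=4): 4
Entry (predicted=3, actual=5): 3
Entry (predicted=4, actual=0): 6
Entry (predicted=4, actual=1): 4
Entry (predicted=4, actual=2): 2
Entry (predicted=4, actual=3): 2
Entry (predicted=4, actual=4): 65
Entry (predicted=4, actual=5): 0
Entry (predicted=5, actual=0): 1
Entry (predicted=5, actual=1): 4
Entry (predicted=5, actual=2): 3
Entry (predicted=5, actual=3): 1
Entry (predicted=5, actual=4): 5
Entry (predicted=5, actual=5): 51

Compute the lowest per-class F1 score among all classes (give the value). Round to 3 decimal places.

Per-class F1 score (2·TP/(2·TP+FP+FN)):
  0: TP=68, FP=7+2+2+5+2=18, FN=7+4+4+6+1=22 → 136/176 = 0.7727
  1: TP=70, FP=7+1+2+6+4=20, FN=7+8+5+4+4=28 → 140/188 = 0.7447
  2: TP=88, FP=4+8+1+8+1=22, FN=2+1+0+2+3=8 → 176/206 = 0.8544
  3: TP=72, FP=4+5+0+4+3=16, FN=2+2+1+2+1=8 → 144/168 = 0.8571
  4: TP=65, FP=6+4+2+2+0=14, FN=5+6+8+4+5=28 → 130/172 = 0.7558
  5: TP=51, FP=1+4+3+1+5=14, FN=2+4+1+3+0=10 → 102/126 = 0.8095
Lowest is class '1' with F1 score = 0.745.

0.745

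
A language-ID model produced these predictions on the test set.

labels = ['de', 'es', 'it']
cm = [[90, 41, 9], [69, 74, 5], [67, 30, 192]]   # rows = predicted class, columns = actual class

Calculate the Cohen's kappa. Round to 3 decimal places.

0.421

Observed agreement pₒ = trace/N = 356/577 = 0.6170
Expected agreement pₑ = Σ (rowᵢ·colᵢ)/N² = (226·140 + 145·148 + 206·289)/577² = 0.3383
κ = (pₒ − pₑ)/(1 − pₑ) = (0.6170 − 0.3383)/(1 − 0.3383) = 0.421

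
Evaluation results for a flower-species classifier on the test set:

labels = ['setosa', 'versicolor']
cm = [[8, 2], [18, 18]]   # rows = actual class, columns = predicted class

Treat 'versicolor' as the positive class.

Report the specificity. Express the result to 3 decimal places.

Specificity = TN/(TN+FP) = 8/(8+2) = 0.800

0.800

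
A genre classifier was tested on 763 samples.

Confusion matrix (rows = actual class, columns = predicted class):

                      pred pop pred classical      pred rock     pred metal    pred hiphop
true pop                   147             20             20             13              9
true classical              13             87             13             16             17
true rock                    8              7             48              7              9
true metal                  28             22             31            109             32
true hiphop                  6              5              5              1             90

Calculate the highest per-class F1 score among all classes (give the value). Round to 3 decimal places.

Per-class F1 score (2·TP/(2·TP+FP+FN)):
  pop: TP=147, FP=13+8+28+6=55, FN=20+20+13+9=62 → 294/411 = 0.7153
  classical: TP=87, FP=20+7+22+5=54, FN=13+13+16+17=59 → 174/287 = 0.6063
  rock: TP=48, FP=20+13+31+5=69, FN=8+7+7+9=31 → 96/196 = 0.4898
  metal: TP=109, FP=13+16+7+1=37, FN=28+22+31+32=113 → 218/368 = 0.5924
  hiphop: TP=90, FP=9+17+9+32=67, FN=6+5+5+1=17 → 180/264 = 0.6818
Highest is class 'pop' with F1 score = 0.715.

0.715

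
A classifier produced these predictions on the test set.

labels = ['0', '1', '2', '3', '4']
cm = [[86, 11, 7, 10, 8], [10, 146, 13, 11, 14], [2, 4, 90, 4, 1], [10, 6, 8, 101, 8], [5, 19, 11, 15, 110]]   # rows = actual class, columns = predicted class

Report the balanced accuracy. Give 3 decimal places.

0.759

Balanced accuracy = mean of per-class recall.
  0: recall = 86/122 = 0.7049
  1: recall = 146/194 = 0.7526
  2: recall = 90/101 = 0.8911
  3: recall = 101/133 = 0.7594
  4: recall = 110/160 = 0.6875
Mean = (0.7049 + 0.7526 + 0.8911 + 0.7594 + 0.6875) / 5 = 0.759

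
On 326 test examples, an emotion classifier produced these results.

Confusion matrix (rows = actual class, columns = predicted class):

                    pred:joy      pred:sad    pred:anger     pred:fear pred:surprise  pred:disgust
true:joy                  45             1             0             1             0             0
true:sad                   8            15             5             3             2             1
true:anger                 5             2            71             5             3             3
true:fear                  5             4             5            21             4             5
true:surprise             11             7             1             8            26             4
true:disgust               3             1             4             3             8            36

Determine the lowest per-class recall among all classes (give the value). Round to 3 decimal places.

0.441

Per-class recall (TP/(TP+FN)):
  joy: TP=45, FN=1+0+1+0+0=2 → 45/47 = 0.9574
  sad: TP=15, FN=8+5+3+2+1=19 → 15/34 = 0.4412
  anger: TP=71, FN=5+2+5+3+3=18 → 71/89 = 0.7978
  fear: TP=21, FN=5+4+5+4+5=23 → 21/44 = 0.4773
  surprise: TP=26, FN=11+7+1+8+4=31 → 26/57 = 0.4561
  disgust: TP=36, FN=3+1+4+3+8=19 → 36/55 = 0.6545
Lowest is class 'sad' with recall = 0.441.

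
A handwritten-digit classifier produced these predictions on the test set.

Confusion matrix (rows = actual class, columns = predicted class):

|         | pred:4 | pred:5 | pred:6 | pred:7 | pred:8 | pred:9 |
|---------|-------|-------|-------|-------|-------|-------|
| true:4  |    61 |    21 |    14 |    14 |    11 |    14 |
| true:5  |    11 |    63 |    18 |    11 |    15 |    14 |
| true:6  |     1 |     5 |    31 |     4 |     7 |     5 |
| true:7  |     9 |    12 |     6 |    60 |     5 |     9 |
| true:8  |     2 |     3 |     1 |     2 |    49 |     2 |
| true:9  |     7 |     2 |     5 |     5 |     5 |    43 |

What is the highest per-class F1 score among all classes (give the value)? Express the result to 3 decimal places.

Per-class F1 score (2·TP/(2·TP+FP+FN)):
  4: TP=61, FP=11+1+9+2+7=30, FN=21+14+14+11+14=74 → 122/226 = 0.5398
  5: TP=63, FP=21+5+12+3+2=43, FN=11+18+11+15+14=69 → 126/238 = 0.5294
  6: TP=31, FP=14+18+6+1+5=44, FN=1+5+4+7+5=22 → 62/128 = 0.4844
  7: TP=60, FP=14+11+4+2+5=36, FN=9+12+6+5+9=41 → 120/197 = 0.6091
  8: TP=49, FP=11+15+7+5+5=43, FN=2+3+1+2+2=10 → 98/151 = 0.6490
  9: TP=43, FP=14+14+5+9+2=44, FN=7+2+5+5+5=24 → 86/154 = 0.5584
Highest is class '8' with F1 score = 0.649.

0.649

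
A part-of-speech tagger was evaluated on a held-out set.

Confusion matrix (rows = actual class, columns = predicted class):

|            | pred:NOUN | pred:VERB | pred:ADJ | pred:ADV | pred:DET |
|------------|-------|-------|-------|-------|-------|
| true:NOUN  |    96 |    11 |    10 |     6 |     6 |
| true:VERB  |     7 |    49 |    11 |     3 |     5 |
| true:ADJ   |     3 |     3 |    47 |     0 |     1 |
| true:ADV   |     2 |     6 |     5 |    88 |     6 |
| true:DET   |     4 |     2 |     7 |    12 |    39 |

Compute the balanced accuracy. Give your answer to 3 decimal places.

Balanced accuracy = mean of per-class recall.
  NOUN: recall = 96/129 = 0.7442
  VERB: recall = 49/75 = 0.6533
  ADJ: recall = 47/54 = 0.8704
  ADV: recall = 88/107 = 0.8224
  DET: recall = 39/64 = 0.6094
Mean = (0.7442 + 0.6533 + 0.8704 + 0.8224 + 0.6094) / 5 = 0.740

0.740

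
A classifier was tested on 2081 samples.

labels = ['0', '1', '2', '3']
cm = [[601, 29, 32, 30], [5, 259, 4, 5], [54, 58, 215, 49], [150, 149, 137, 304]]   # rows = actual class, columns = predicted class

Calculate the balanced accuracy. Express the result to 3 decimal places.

0.700

Balanced accuracy = mean of per-class recall.
  0: recall = 601/692 = 0.8685
  1: recall = 259/273 = 0.9487
  2: recall = 215/376 = 0.5718
  3: recall = 304/740 = 0.4108
Mean = (0.8685 + 0.9487 + 0.5718 + 0.4108) / 4 = 0.700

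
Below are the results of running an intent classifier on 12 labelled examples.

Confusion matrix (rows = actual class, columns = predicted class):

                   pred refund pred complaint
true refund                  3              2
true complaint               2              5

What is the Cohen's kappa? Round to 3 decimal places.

Observed agreement pₒ = trace/N = 8/12 = 0.6667
Expected agreement pₑ = Σ (rowᵢ·colᵢ)/N² = (5·5 + 7·7)/12² = 0.5139
κ = (pₒ − pₑ)/(1 − pₑ) = (0.6667 − 0.5139)/(1 − 0.5139) = 0.314

0.314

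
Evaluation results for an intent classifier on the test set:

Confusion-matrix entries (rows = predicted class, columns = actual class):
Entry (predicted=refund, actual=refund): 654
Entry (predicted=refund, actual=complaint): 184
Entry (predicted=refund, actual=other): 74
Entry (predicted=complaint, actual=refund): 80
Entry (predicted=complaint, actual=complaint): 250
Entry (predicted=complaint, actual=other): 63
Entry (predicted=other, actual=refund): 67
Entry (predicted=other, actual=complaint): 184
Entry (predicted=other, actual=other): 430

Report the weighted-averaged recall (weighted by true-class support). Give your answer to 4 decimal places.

0.6717

Per-class recall (TP/(TP+FN)):
  refund: TP=654, FN=80+67=147 → 654/801 = 0.81648
  complaint: TP=250, FN=184+184=368 → 250/618 = 0.40453
  other: TP=430, FN=74+63=137 → 430/567 = 0.75838
Weighted-recall = Σ (supportᵢ/N)·recallᵢ with N=1986: (801/1986)·0.81648 + (618/1986)·0.40453 + (567/1986)·0.75838 = 0.6717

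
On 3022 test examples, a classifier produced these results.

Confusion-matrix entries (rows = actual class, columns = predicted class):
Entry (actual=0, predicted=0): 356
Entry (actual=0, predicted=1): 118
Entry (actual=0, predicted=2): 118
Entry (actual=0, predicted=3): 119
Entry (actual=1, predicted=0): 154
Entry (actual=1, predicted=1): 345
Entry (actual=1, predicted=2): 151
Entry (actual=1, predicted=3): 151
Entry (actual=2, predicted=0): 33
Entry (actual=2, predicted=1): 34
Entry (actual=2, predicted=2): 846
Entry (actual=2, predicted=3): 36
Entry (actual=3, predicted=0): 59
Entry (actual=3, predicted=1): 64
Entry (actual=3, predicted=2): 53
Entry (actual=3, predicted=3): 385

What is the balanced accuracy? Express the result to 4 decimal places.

Balanced accuracy = mean of per-class recall.
  0: recall = 356/711 = 0.50070
  1: recall = 345/801 = 0.43071
  2: recall = 846/949 = 0.89146
  3: recall = 385/561 = 0.68627
Mean = (0.50070 + 0.43071 + 0.89146 + 0.68627) / 4 = 0.6273

0.6273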